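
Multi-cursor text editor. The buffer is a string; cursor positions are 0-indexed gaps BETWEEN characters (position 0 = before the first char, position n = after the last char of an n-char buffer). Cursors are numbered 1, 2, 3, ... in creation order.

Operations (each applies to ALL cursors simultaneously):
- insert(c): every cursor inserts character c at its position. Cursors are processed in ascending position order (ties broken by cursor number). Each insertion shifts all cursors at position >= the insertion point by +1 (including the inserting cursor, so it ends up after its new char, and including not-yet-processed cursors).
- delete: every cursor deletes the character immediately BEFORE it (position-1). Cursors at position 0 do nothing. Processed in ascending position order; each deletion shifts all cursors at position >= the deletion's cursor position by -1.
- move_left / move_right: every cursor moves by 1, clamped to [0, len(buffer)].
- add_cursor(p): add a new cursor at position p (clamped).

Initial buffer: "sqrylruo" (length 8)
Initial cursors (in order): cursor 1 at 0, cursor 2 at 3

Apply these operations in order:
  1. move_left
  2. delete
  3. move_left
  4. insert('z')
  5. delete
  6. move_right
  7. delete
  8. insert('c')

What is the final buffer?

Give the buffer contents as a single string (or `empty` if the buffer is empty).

After op 1 (move_left): buffer="sqrylruo" (len 8), cursors c1@0 c2@2, authorship ........
After op 2 (delete): buffer="srylruo" (len 7), cursors c1@0 c2@1, authorship .......
After op 3 (move_left): buffer="srylruo" (len 7), cursors c1@0 c2@0, authorship .......
After op 4 (insert('z')): buffer="zzsrylruo" (len 9), cursors c1@2 c2@2, authorship 12.......
After op 5 (delete): buffer="srylruo" (len 7), cursors c1@0 c2@0, authorship .......
After op 6 (move_right): buffer="srylruo" (len 7), cursors c1@1 c2@1, authorship .......
After op 7 (delete): buffer="rylruo" (len 6), cursors c1@0 c2@0, authorship ......
After op 8 (insert('c')): buffer="ccrylruo" (len 8), cursors c1@2 c2@2, authorship 12......

Answer: ccrylruo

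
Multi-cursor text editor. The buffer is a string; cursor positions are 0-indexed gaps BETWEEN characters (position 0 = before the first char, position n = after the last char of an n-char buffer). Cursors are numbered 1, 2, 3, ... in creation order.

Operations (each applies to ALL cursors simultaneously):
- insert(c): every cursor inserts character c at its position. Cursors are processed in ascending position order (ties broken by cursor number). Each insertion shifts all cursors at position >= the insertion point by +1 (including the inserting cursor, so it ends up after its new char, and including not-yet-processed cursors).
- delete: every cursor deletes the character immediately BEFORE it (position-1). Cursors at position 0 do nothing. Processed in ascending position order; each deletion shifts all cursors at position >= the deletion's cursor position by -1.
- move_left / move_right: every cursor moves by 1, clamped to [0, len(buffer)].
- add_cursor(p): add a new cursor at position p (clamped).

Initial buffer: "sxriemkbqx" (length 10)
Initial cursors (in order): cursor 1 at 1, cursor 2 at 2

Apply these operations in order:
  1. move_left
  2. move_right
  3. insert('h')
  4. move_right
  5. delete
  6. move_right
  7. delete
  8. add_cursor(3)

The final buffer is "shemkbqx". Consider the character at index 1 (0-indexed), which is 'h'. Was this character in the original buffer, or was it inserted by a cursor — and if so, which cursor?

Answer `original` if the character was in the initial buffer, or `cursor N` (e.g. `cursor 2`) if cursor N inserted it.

After op 1 (move_left): buffer="sxriemkbqx" (len 10), cursors c1@0 c2@1, authorship ..........
After op 2 (move_right): buffer="sxriemkbqx" (len 10), cursors c1@1 c2@2, authorship ..........
After op 3 (insert('h')): buffer="shxhriemkbqx" (len 12), cursors c1@2 c2@4, authorship .1.2........
After op 4 (move_right): buffer="shxhriemkbqx" (len 12), cursors c1@3 c2@5, authorship .1.2........
After op 5 (delete): buffer="shhiemkbqx" (len 10), cursors c1@2 c2@3, authorship .12.......
After op 6 (move_right): buffer="shhiemkbqx" (len 10), cursors c1@3 c2@4, authorship .12.......
After op 7 (delete): buffer="shemkbqx" (len 8), cursors c1@2 c2@2, authorship .1......
After op 8 (add_cursor(3)): buffer="shemkbqx" (len 8), cursors c1@2 c2@2 c3@3, authorship .1......
Authorship (.=original, N=cursor N): . 1 . . . . . .
Index 1: author = 1

Answer: cursor 1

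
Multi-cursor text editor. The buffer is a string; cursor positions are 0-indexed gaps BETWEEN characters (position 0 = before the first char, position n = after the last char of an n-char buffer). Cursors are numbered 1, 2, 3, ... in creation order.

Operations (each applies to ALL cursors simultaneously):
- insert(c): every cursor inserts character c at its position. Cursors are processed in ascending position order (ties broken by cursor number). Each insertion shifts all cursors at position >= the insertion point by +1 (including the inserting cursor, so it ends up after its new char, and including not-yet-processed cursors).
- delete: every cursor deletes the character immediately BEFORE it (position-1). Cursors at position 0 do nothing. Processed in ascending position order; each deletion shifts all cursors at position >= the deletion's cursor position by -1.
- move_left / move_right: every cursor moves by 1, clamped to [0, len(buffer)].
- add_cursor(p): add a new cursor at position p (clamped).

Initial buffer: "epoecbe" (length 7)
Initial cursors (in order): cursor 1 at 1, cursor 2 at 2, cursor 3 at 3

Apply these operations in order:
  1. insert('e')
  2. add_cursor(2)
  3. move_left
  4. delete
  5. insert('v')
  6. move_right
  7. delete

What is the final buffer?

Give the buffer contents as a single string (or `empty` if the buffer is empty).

After op 1 (insert('e')): buffer="eepeoeecbe" (len 10), cursors c1@2 c2@4 c3@6, authorship .1.2.3....
After op 2 (add_cursor(2)): buffer="eepeoeecbe" (len 10), cursors c1@2 c4@2 c2@4 c3@6, authorship .1.2.3....
After op 3 (move_left): buffer="eepeoeecbe" (len 10), cursors c1@1 c4@1 c2@3 c3@5, authorship .1.2.3....
After op 4 (delete): buffer="eeeecbe" (len 7), cursors c1@0 c4@0 c2@1 c3@2, authorship 123....
After op 5 (insert('v')): buffer="vveveveecbe" (len 11), cursors c1@2 c4@2 c2@4 c3@6, authorship 1412233....
After op 6 (move_right): buffer="vveveveecbe" (len 11), cursors c1@3 c4@3 c2@5 c3@7, authorship 1412233....
After op 7 (delete): buffer="vvvecbe" (len 7), cursors c1@1 c4@1 c2@2 c3@3, authorship 123....

Answer: vvvecbe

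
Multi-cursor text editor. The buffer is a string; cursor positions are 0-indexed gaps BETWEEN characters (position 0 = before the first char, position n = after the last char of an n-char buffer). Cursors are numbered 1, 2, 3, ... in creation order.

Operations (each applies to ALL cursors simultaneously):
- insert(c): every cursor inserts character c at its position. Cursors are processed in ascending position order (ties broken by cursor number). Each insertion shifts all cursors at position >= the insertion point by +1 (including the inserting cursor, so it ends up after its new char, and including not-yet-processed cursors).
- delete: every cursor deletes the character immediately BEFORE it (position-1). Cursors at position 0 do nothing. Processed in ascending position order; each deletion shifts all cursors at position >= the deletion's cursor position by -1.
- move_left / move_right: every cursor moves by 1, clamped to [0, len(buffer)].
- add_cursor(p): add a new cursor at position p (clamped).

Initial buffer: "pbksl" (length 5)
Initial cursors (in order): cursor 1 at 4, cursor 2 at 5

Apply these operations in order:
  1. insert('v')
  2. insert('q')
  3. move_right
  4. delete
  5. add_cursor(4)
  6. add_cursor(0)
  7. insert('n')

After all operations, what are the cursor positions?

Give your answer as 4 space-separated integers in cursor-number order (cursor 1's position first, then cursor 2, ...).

Answer: 9 11 6 1

Derivation:
After op 1 (insert('v')): buffer="pbksvlv" (len 7), cursors c1@5 c2@7, authorship ....1.2
After op 2 (insert('q')): buffer="pbksvqlvq" (len 9), cursors c1@6 c2@9, authorship ....11.22
After op 3 (move_right): buffer="pbksvqlvq" (len 9), cursors c1@7 c2@9, authorship ....11.22
After op 4 (delete): buffer="pbksvqv" (len 7), cursors c1@6 c2@7, authorship ....112
After op 5 (add_cursor(4)): buffer="pbksvqv" (len 7), cursors c3@4 c1@6 c2@7, authorship ....112
After op 6 (add_cursor(0)): buffer="pbksvqv" (len 7), cursors c4@0 c3@4 c1@6 c2@7, authorship ....112
After op 7 (insert('n')): buffer="npbksnvqnvn" (len 11), cursors c4@1 c3@6 c1@9 c2@11, authorship 4....311122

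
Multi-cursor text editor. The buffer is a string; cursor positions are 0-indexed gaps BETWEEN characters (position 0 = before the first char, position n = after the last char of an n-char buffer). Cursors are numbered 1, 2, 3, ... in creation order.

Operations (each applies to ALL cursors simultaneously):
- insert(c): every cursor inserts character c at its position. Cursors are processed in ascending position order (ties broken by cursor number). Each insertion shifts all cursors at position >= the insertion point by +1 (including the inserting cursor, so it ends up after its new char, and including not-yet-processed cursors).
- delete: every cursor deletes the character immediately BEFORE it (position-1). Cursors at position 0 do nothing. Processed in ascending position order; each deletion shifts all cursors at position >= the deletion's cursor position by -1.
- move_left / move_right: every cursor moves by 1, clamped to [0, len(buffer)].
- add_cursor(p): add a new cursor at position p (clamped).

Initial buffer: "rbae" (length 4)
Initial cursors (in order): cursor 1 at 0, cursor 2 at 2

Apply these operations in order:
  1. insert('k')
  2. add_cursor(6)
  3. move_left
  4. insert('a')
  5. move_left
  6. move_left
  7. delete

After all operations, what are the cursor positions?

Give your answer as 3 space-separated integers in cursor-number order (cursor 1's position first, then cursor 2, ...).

Answer: 0 2 4

Derivation:
After op 1 (insert('k')): buffer="krbkae" (len 6), cursors c1@1 c2@4, authorship 1..2..
After op 2 (add_cursor(6)): buffer="krbkae" (len 6), cursors c1@1 c2@4 c3@6, authorship 1..2..
After op 3 (move_left): buffer="krbkae" (len 6), cursors c1@0 c2@3 c3@5, authorship 1..2..
After op 4 (insert('a')): buffer="akrbakaae" (len 9), cursors c1@1 c2@5 c3@8, authorship 11..22.3.
After op 5 (move_left): buffer="akrbakaae" (len 9), cursors c1@0 c2@4 c3@7, authorship 11..22.3.
After op 6 (move_left): buffer="akrbakaae" (len 9), cursors c1@0 c2@3 c3@6, authorship 11..22.3.
After op 7 (delete): buffer="akbaaae" (len 7), cursors c1@0 c2@2 c3@4, authorship 11.2.3.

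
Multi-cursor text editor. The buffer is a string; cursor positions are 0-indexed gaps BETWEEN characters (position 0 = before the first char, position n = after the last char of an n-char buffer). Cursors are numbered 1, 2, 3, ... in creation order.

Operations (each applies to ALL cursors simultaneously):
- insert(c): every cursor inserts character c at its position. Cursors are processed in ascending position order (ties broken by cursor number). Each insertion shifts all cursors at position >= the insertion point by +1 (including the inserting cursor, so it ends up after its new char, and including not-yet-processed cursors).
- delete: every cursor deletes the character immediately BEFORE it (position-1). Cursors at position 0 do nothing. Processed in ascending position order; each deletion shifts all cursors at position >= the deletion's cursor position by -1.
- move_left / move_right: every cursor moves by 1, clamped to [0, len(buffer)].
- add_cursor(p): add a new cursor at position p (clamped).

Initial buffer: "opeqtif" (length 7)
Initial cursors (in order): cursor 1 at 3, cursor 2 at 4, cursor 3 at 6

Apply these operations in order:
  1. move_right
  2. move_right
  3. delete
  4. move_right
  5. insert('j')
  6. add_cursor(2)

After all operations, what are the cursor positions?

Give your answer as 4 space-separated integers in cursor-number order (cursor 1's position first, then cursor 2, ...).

After op 1 (move_right): buffer="opeqtif" (len 7), cursors c1@4 c2@5 c3@7, authorship .......
After op 2 (move_right): buffer="opeqtif" (len 7), cursors c1@5 c2@6 c3@7, authorship .......
After op 3 (delete): buffer="opeq" (len 4), cursors c1@4 c2@4 c3@4, authorship ....
After op 4 (move_right): buffer="opeq" (len 4), cursors c1@4 c2@4 c3@4, authorship ....
After op 5 (insert('j')): buffer="opeqjjj" (len 7), cursors c1@7 c2@7 c3@7, authorship ....123
After op 6 (add_cursor(2)): buffer="opeqjjj" (len 7), cursors c4@2 c1@7 c2@7 c3@7, authorship ....123

Answer: 7 7 7 2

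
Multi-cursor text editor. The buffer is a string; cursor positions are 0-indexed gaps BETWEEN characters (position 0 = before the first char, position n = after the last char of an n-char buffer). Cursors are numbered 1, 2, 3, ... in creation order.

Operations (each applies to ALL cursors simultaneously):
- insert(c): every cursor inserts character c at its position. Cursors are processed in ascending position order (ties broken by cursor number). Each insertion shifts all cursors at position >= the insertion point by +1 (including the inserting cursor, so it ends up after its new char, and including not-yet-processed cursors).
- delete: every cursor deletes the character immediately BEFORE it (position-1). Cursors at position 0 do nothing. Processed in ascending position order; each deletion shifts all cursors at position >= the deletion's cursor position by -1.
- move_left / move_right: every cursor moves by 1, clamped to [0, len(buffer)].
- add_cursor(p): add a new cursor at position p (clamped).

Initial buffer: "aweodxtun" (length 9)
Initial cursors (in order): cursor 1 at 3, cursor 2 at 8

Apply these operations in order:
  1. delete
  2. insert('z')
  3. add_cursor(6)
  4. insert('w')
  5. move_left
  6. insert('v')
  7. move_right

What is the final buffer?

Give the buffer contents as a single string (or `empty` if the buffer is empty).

After op 1 (delete): buffer="awodxtn" (len 7), cursors c1@2 c2@6, authorship .......
After op 2 (insert('z')): buffer="awzodxtzn" (len 9), cursors c1@3 c2@8, authorship ..1....2.
After op 3 (add_cursor(6)): buffer="awzodxtzn" (len 9), cursors c1@3 c3@6 c2@8, authorship ..1....2.
After op 4 (insert('w')): buffer="awzwodxwtzwn" (len 12), cursors c1@4 c3@8 c2@11, authorship ..11...3.22.
After op 5 (move_left): buffer="awzwodxwtzwn" (len 12), cursors c1@3 c3@7 c2@10, authorship ..11...3.22.
After op 6 (insert('v')): buffer="awzvwodxvwtzvwn" (len 15), cursors c1@4 c3@9 c2@13, authorship ..111...33.222.
After op 7 (move_right): buffer="awzvwodxvwtzvwn" (len 15), cursors c1@5 c3@10 c2@14, authorship ..111...33.222.

Answer: awzvwodxvwtzvwn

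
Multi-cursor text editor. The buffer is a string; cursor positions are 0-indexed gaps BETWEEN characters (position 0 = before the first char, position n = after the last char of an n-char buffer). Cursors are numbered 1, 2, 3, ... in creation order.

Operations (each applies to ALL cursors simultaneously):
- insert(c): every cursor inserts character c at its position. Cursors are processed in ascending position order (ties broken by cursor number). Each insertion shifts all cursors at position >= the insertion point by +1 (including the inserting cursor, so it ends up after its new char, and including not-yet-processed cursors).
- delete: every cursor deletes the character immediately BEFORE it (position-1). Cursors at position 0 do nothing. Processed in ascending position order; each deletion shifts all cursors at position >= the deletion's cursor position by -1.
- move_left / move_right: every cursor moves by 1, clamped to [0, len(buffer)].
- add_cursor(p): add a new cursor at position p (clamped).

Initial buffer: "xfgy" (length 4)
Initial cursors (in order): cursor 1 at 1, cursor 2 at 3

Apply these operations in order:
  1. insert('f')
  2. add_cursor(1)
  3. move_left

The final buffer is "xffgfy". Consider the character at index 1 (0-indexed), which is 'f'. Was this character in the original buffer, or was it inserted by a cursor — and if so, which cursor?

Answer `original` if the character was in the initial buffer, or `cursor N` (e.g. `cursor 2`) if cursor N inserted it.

Answer: cursor 1

Derivation:
After op 1 (insert('f')): buffer="xffgfy" (len 6), cursors c1@2 c2@5, authorship .1..2.
After op 2 (add_cursor(1)): buffer="xffgfy" (len 6), cursors c3@1 c1@2 c2@5, authorship .1..2.
After op 3 (move_left): buffer="xffgfy" (len 6), cursors c3@0 c1@1 c2@4, authorship .1..2.
Authorship (.=original, N=cursor N): . 1 . . 2 .
Index 1: author = 1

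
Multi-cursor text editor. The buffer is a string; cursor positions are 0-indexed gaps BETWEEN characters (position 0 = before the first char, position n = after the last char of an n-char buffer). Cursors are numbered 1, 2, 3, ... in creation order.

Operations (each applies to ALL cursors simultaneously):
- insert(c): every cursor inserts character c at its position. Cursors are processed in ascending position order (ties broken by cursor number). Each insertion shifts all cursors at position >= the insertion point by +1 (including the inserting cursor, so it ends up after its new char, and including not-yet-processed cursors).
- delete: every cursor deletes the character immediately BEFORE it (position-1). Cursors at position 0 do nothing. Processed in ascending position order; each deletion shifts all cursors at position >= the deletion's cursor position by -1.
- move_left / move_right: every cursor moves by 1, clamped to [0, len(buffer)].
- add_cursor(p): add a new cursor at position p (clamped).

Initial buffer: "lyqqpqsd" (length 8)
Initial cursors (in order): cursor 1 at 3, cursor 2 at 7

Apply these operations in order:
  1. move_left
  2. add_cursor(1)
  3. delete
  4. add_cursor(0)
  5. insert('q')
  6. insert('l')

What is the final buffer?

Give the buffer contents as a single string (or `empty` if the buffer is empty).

Answer: qqqlllqqpqlsd

Derivation:
After op 1 (move_left): buffer="lyqqpqsd" (len 8), cursors c1@2 c2@6, authorship ........
After op 2 (add_cursor(1)): buffer="lyqqpqsd" (len 8), cursors c3@1 c1@2 c2@6, authorship ........
After op 3 (delete): buffer="qqpsd" (len 5), cursors c1@0 c3@0 c2@3, authorship .....
After op 4 (add_cursor(0)): buffer="qqpsd" (len 5), cursors c1@0 c3@0 c4@0 c2@3, authorship .....
After op 5 (insert('q')): buffer="qqqqqpqsd" (len 9), cursors c1@3 c3@3 c4@3 c2@7, authorship 134...2..
After op 6 (insert('l')): buffer="qqqlllqqpqlsd" (len 13), cursors c1@6 c3@6 c4@6 c2@11, authorship 134134...22..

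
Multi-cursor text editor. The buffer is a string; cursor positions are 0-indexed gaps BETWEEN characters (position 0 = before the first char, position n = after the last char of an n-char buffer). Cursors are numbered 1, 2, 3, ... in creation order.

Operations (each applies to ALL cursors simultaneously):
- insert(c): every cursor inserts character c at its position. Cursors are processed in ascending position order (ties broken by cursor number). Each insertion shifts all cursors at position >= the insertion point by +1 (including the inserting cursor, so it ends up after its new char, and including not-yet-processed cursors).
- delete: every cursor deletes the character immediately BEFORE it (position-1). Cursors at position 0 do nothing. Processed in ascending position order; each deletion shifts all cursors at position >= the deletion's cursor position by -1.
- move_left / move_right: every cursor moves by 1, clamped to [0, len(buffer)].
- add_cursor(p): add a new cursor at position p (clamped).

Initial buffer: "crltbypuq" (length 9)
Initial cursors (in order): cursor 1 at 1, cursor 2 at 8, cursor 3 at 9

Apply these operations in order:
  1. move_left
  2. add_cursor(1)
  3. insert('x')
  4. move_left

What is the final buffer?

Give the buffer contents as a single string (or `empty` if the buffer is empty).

Answer: xcxrltbypxuxq

Derivation:
After op 1 (move_left): buffer="crltbypuq" (len 9), cursors c1@0 c2@7 c3@8, authorship .........
After op 2 (add_cursor(1)): buffer="crltbypuq" (len 9), cursors c1@0 c4@1 c2@7 c3@8, authorship .........
After op 3 (insert('x')): buffer="xcxrltbypxuxq" (len 13), cursors c1@1 c4@3 c2@10 c3@12, authorship 1.4......2.3.
After op 4 (move_left): buffer="xcxrltbypxuxq" (len 13), cursors c1@0 c4@2 c2@9 c3@11, authorship 1.4......2.3.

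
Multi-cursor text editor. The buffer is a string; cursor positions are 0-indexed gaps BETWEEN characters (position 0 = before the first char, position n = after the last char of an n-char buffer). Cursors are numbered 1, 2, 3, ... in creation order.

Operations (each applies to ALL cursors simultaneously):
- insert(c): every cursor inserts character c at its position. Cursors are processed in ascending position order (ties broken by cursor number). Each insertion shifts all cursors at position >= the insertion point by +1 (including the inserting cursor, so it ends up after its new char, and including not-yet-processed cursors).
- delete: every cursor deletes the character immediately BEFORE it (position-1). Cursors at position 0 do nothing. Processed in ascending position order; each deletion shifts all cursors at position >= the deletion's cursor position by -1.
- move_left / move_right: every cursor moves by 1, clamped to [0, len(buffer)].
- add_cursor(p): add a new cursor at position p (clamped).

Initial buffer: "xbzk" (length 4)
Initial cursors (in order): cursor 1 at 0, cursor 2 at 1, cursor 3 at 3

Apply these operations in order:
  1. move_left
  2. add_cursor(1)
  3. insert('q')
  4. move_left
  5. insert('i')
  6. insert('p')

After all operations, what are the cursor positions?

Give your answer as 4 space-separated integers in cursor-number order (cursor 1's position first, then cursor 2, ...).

After op 1 (move_left): buffer="xbzk" (len 4), cursors c1@0 c2@0 c3@2, authorship ....
After op 2 (add_cursor(1)): buffer="xbzk" (len 4), cursors c1@0 c2@0 c4@1 c3@2, authorship ....
After op 3 (insert('q')): buffer="qqxqbqzk" (len 8), cursors c1@2 c2@2 c4@4 c3@6, authorship 12.4.3..
After op 4 (move_left): buffer="qqxqbqzk" (len 8), cursors c1@1 c2@1 c4@3 c3@5, authorship 12.4.3..
After op 5 (insert('i')): buffer="qiiqxiqbiqzk" (len 12), cursors c1@3 c2@3 c4@6 c3@9, authorship 1122.44.33..
After op 6 (insert('p')): buffer="qiippqxipqbipqzk" (len 16), cursors c1@5 c2@5 c4@9 c3@13, authorship 112122.444.333..

Answer: 5 5 13 9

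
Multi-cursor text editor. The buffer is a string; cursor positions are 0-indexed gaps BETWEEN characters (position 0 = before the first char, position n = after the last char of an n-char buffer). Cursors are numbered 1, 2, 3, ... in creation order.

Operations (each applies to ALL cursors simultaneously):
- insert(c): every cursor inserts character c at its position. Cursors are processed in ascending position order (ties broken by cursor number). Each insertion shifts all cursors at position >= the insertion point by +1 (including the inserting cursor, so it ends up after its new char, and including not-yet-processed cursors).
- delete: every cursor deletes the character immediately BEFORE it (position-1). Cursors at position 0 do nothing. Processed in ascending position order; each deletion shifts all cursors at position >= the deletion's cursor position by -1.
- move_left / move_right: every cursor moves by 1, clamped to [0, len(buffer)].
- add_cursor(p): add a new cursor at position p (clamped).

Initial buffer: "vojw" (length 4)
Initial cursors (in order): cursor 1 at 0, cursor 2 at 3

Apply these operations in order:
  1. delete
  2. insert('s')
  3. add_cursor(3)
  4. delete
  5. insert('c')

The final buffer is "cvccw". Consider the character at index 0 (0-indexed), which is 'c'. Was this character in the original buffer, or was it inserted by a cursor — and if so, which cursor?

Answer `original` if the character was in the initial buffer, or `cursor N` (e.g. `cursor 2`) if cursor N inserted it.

After op 1 (delete): buffer="vow" (len 3), cursors c1@0 c2@2, authorship ...
After op 2 (insert('s')): buffer="svosw" (len 5), cursors c1@1 c2@4, authorship 1..2.
After op 3 (add_cursor(3)): buffer="svosw" (len 5), cursors c1@1 c3@3 c2@4, authorship 1..2.
After op 4 (delete): buffer="vw" (len 2), cursors c1@0 c2@1 c3@1, authorship ..
After op 5 (insert('c')): buffer="cvccw" (len 5), cursors c1@1 c2@4 c3@4, authorship 1.23.
Authorship (.=original, N=cursor N): 1 . 2 3 .
Index 0: author = 1

Answer: cursor 1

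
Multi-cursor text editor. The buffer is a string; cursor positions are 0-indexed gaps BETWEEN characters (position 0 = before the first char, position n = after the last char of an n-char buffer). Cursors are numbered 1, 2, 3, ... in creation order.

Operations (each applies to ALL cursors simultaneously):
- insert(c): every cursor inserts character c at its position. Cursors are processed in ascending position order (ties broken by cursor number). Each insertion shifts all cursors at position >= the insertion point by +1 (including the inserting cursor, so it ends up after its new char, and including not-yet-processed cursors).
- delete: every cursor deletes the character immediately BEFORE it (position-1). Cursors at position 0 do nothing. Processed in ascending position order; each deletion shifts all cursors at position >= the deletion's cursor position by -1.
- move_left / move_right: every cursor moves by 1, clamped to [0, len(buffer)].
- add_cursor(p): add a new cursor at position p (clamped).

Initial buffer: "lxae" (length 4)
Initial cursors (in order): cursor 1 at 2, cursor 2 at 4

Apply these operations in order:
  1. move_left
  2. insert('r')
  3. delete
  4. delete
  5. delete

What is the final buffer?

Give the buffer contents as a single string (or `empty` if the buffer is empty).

Answer: e

Derivation:
After op 1 (move_left): buffer="lxae" (len 4), cursors c1@1 c2@3, authorship ....
After op 2 (insert('r')): buffer="lrxare" (len 6), cursors c1@2 c2@5, authorship .1..2.
After op 3 (delete): buffer="lxae" (len 4), cursors c1@1 c2@3, authorship ....
After op 4 (delete): buffer="xe" (len 2), cursors c1@0 c2@1, authorship ..
After op 5 (delete): buffer="e" (len 1), cursors c1@0 c2@0, authorship .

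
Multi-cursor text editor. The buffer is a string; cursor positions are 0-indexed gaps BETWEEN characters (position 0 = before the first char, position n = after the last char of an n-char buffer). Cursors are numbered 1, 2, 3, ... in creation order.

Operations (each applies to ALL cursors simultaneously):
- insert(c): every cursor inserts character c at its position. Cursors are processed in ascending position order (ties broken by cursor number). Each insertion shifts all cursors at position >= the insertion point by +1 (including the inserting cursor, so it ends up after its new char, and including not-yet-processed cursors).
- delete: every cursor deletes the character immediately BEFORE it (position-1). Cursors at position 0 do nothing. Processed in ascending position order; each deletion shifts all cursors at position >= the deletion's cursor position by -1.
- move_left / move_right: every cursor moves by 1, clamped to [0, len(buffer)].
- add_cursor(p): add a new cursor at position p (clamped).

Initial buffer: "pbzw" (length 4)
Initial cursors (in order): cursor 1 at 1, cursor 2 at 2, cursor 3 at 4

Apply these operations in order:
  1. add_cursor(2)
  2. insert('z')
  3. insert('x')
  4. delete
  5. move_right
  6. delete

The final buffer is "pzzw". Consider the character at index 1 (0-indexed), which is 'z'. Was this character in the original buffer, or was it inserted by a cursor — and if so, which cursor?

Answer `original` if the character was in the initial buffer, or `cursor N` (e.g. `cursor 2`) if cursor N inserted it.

After op 1 (add_cursor(2)): buffer="pbzw" (len 4), cursors c1@1 c2@2 c4@2 c3@4, authorship ....
After op 2 (insert('z')): buffer="pzbzzzwz" (len 8), cursors c1@2 c2@5 c4@5 c3@8, authorship .1.24..3
After op 3 (insert('x')): buffer="pzxbzzxxzwzx" (len 12), cursors c1@3 c2@8 c4@8 c3@12, authorship .11.2424..33
After op 4 (delete): buffer="pzbzzzwz" (len 8), cursors c1@2 c2@5 c4@5 c3@8, authorship .1.24..3
After op 5 (move_right): buffer="pzbzzzwz" (len 8), cursors c1@3 c2@6 c4@6 c3@8, authorship .1.24..3
After op 6 (delete): buffer="pzzw" (len 4), cursors c1@2 c2@3 c4@3 c3@4, authorship .12.
Authorship (.=original, N=cursor N): . 1 2 .
Index 1: author = 1

Answer: cursor 1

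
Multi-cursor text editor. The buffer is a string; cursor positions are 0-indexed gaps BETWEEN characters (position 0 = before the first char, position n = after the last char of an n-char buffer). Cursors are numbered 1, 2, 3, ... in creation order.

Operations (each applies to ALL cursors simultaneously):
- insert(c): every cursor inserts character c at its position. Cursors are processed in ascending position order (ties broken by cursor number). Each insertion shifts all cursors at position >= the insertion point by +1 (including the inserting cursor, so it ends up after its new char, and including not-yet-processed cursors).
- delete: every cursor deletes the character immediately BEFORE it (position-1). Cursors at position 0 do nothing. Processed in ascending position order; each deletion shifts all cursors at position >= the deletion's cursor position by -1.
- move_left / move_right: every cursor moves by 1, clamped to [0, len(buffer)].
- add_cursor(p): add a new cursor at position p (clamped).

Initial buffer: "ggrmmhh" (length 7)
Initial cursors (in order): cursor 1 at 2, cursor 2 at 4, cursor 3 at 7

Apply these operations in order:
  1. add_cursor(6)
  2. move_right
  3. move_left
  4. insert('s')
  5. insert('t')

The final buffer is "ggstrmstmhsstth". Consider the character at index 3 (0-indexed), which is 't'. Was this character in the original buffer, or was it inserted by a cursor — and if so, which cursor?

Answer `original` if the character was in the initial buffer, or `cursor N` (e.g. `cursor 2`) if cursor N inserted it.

Answer: cursor 1

Derivation:
After op 1 (add_cursor(6)): buffer="ggrmmhh" (len 7), cursors c1@2 c2@4 c4@6 c3@7, authorship .......
After op 2 (move_right): buffer="ggrmmhh" (len 7), cursors c1@3 c2@5 c3@7 c4@7, authorship .......
After op 3 (move_left): buffer="ggrmmhh" (len 7), cursors c1@2 c2@4 c3@6 c4@6, authorship .......
After op 4 (insert('s')): buffer="ggsrmsmhssh" (len 11), cursors c1@3 c2@6 c3@10 c4@10, authorship ..1..2..34.
After op 5 (insert('t')): buffer="ggstrmstmhsstth" (len 15), cursors c1@4 c2@8 c3@14 c4@14, authorship ..11..22..3434.
Authorship (.=original, N=cursor N): . . 1 1 . . 2 2 . . 3 4 3 4 .
Index 3: author = 1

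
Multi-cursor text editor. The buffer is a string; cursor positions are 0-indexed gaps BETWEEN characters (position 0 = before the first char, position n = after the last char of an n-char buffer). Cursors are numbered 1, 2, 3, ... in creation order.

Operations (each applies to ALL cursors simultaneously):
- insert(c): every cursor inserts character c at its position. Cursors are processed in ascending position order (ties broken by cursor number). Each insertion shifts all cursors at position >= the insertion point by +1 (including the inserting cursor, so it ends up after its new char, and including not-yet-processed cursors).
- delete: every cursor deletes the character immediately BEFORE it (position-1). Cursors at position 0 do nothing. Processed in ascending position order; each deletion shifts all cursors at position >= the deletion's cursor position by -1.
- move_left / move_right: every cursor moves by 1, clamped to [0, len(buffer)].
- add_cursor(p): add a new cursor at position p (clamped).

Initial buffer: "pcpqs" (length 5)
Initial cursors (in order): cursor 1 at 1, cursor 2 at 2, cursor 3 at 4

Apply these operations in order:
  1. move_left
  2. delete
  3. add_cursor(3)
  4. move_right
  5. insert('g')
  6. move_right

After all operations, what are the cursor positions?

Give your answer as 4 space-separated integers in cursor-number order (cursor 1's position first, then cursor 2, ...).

After op 1 (move_left): buffer="pcpqs" (len 5), cursors c1@0 c2@1 c3@3, authorship .....
After op 2 (delete): buffer="cqs" (len 3), cursors c1@0 c2@0 c3@1, authorship ...
After op 3 (add_cursor(3)): buffer="cqs" (len 3), cursors c1@0 c2@0 c3@1 c4@3, authorship ...
After op 4 (move_right): buffer="cqs" (len 3), cursors c1@1 c2@1 c3@2 c4@3, authorship ...
After op 5 (insert('g')): buffer="cggqgsg" (len 7), cursors c1@3 c2@3 c3@5 c4@7, authorship .12.3.4
After op 6 (move_right): buffer="cggqgsg" (len 7), cursors c1@4 c2@4 c3@6 c4@7, authorship .12.3.4

Answer: 4 4 6 7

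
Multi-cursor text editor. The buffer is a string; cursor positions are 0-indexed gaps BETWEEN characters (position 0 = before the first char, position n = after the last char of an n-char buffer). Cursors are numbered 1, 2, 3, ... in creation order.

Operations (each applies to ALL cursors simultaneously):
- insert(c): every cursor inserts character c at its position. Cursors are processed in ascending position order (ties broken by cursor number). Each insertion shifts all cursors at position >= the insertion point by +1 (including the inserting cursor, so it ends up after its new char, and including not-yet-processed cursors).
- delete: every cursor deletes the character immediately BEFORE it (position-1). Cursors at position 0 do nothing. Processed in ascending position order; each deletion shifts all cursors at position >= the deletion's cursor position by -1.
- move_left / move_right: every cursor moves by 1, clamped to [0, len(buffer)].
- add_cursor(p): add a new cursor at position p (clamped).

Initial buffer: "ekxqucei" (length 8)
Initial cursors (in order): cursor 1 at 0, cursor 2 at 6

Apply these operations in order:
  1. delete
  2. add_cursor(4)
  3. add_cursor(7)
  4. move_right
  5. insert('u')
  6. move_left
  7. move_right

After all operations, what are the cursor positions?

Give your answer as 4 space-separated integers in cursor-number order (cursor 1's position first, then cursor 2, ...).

After op 1 (delete): buffer="ekxquei" (len 7), cursors c1@0 c2@5, authorship .......
After op 2 (add_cursor(4)): buffer="ekxquei" (len 7), cursors c1@0 c3@4 c2@5, authorship .......
After op 3 (add_cursor(7)): buffer="ekxquei" (len 7), cursors c1@0 c3@4 c2@5 c4@7, authorship .......
After op 4 (move_right): buffer="ekxquei" (len 7), cursors c1@1 c3@5 c2@6 c4@7, authorship .......
After op 5 (insert('u')): buffer="eukxquueuiu" (len 11), cursors c1@2 c3@7 c2@9 c4@11, authorship .1....3.2.4
After op 6 (move_left): buffer="eukxquueuiu" (len 11), cursors c1@1 c3@6 c2@8 c4@10, authorship .1....3.2.4
After op 7 (move_right): buffer="eukxquueuiu" (len 11), cursors c1@2 c3@7 c2@9 c4@11, authorship .1....3.2.4

Answer: 2 9 7 11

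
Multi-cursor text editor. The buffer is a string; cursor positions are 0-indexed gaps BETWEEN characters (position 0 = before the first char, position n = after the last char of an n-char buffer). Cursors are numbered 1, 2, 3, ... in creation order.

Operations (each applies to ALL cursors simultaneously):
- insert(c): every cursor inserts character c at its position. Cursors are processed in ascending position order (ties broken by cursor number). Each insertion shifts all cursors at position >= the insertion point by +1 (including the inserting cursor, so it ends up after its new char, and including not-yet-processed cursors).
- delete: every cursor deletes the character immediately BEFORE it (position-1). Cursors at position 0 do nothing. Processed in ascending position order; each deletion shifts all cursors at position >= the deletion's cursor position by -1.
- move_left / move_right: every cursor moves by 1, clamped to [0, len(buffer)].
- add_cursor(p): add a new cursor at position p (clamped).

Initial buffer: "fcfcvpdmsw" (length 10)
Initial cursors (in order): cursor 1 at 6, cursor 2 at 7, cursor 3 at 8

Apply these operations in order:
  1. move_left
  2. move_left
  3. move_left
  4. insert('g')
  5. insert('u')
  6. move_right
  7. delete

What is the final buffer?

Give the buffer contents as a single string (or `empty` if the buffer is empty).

After op 1 (move_left): buffer="fcfcvpdmsw" (len 10), cursors c1@5 c2@6 c3@7, authorship ..........
After op 2 (move_left): buffer="fcfcvpdmsw" (len 10), cursors c1@4 c2@5 c3@6, authorship ..........
After op 3 (move_left): buffer="fcfcvpdmsw" (len 10), cursors c1@3 c2@4 c3@5, authorship ..........
After op 4 (insert('g')): buffer="fcfgcgvgpdmsw" (len 13), cursors c1@4 c2@6 c3@8, authorship ...1.2.3.....
After op 5 (insert('u')): buffer="fcfgucguvgupdmsw" (len 16), cursors c1@5 c2@8 c3@11, authorship ...11.22.33.....
After op 6 (move_right): buffer="fcfgucguvgupdmsw" (len 16), cursors c1@6 c2@9 c3@12, authorship ...11.22.33.....
After op 7 (delete): buffer="fcfgugugudmsw" (len 13), cursors c1@5 c2@7 c3@9, authorship ...112233....

Answer: fcfgugugudmsw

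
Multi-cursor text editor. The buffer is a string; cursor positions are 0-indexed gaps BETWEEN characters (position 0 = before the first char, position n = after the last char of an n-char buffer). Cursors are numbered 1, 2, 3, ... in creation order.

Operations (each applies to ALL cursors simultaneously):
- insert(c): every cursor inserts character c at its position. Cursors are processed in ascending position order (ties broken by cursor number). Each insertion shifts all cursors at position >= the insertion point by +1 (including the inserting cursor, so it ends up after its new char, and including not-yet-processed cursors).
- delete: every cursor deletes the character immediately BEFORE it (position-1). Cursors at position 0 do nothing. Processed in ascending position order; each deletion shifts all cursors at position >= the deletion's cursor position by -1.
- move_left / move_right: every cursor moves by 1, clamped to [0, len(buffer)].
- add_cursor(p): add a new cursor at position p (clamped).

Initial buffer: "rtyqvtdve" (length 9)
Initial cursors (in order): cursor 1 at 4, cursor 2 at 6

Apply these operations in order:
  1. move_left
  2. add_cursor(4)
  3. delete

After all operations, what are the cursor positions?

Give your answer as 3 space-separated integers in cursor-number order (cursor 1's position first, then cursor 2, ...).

Answer: 2 2 2

Derivation:
After op 1 (move_left): buffer="rtyqvtdve" (len 9), cursors c1@3 c2@5, authorship .........
After op 2 (add_cursor(4)): buffer="rtyqvtdve" (len 9), cursors c1@3 c3@4 c2@5, authorship .........
After op 3 (delete): buffer="rttdve" (len 6), cursors c1@2 c2@2 c3@2, authorship ......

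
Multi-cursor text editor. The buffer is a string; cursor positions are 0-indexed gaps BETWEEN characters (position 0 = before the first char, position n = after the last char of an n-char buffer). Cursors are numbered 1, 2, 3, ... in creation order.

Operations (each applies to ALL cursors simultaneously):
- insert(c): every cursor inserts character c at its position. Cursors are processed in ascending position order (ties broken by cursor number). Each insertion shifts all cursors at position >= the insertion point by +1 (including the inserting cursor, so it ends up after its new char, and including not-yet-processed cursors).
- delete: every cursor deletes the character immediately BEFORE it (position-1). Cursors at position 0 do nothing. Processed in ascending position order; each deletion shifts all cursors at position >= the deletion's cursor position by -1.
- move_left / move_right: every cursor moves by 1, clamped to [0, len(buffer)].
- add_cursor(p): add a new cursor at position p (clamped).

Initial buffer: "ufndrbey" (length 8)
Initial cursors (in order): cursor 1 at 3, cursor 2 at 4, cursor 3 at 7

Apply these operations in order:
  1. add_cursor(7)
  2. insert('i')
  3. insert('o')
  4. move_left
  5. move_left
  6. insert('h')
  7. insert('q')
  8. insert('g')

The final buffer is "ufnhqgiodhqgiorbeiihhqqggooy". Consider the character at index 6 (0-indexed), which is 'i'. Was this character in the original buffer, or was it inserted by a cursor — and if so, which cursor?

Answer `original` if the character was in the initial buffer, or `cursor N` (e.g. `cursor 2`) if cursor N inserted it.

Answer: cursor 1

Derivation:
After op 1 (add_cursor(7)): buffer="ufndrbey" (len 8), cursors c1@3 c2@4 c3@7 c4@7, authorship ........
After op 2 (insert('i')): buffer="ufnidirbeiiy" (len 12), cursors c1@4 c2@6 c3@11 c4@11, authorship ...1.2...34.
After op 3 (insert('o')): buffer="ufniodiorbeiiooy" (len 16), cursors c1@5 c2@8 c3@15 c4@15, authorship ...11.22...3434.
After op 4 (move_left): buffer="ufniodiorbeiiooy" (len 16), cursors c1@4 c2@7 c3@14 c4@14, authorship ...11.22...3434.
After op 5 (move_left): buffer="ufniodiorbeiiooy" (len 16), cursors c1@3 c2@6 c3@13 c4@13, authorship ...11.22...3434.
After op 6 (insert('h')): buffer="ufnhiodhiorbeiihhooy" (len 20), cursors c1@4 c2@8 c3@17 c4@17, authorship ...111.222...343434.
After op 7 (insert('q')): buffer="ufnhqiodhqiorbeiihhqqooy" (len 24), cursors c1@5 c2@10 c3@21 c4@21, authorship ...1111.2222...34343434.
After op 8 (insert('g')): buffer="ufnhqgiodhqgiorbeiihhqqggooy" (len 28), cursors c1@6 c2@12 c3@25 c4@25, authorship ...11111.22222...3434343434.
Authorship (.=original, N=cursor N): . . . 1 1 1 1 1 . 2 2 2 2 2 . . . 3 4 3 4 3 4 3 4 3 4 .
Index 6: author = 1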